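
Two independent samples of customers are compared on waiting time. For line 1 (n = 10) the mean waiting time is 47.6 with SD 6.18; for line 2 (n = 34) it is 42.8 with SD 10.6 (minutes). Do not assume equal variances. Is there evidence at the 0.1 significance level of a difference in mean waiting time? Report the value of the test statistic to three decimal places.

Let group 1 = line 1, group 2 = line 2. H0: μ_1 = μ_2; H1: μ_1 ≠ μ_2 (Welch's two-sample t-test, two-sided).
t = (x̄_1 − x̄_2)/√(s_1²/n_1 + s_2²/n_2) = (47.6 − 42.8)/√(6.18²/10 + 10.6²/34) = 1.798
Welch–Satterthwaite df ≈ 26.00
Two-sided p-value ≈ 0.084
Since p ≈ 0.084 < α = 0.1, reject H0; the data support H1.

1.798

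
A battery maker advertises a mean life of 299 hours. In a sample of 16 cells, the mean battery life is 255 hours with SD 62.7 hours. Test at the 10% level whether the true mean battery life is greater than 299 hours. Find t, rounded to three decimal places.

-2.807

H0: μ = 299; H1: μ > 299 (one-sample t-test, right-tailed).
t = (x̄ − μ₀)/(s/√n) = (255 − 299)/(62.7/√16) = -2.807
df = n − 1 = 15
p-value = P(T ≥ -2.807) ≈ 0.993
Since p ≈ 0.993 > α = 0.1, fail to reject H0; the evidence is not statistically significant.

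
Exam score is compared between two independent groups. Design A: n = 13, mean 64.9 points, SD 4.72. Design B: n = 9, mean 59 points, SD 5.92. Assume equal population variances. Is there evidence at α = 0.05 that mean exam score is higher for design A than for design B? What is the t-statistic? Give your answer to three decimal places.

2.600

Let group 1 = design A, group 2 = design B. H0: μ_1 = μ_2; H1: μ_1 > μ_2 (two-sample pooled-variance t-test, right-tailed).
s_p² = [(13−1)·4.72² + (9−1)·5.92²]/(13+9−2) = 27.3856
t = (64.9 − 59)/√[27.3856·(1/13 + 1/9)] = 2.600
df = n₁ + n₂ − 2 = 20
p-value = P(T ≥ 2.600) ≈ 0.009
Since p ≈ 0.009 < α = 0.05, reject H0; the evidence is statistically significant.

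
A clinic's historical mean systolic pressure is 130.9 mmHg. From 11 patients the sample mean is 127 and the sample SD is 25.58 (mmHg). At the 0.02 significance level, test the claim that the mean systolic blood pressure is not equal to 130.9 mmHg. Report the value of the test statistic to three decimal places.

H0: μ = 130.9; H1: μ ≠ 130.9 (one-sample t-test, two-sided).
t = (x̄ − μ₀)/(s/√n) = (127 − 130.9)/(25.58/√11) = -0.506
df = n − 1 = 10
Two-sided p-value ≈ 0.624
Since p ≈ 0.624 > α = 0.02, fail to reject H0; the data do not provide sufficient evidence against H0.

-0.506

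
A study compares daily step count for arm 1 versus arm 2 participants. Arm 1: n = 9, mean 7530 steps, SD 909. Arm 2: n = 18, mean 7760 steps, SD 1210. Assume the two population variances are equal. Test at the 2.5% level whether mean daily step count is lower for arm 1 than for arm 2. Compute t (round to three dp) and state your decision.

t = -0.502; fail to reject H0

Let group 1 = arm 1, group 2 = arm 2. H0: μ_1 = μ_2; H1: μ_1 < μ_2 (two-sample pooled-variance t-test, left-tailed).
s_p² = [(9−1)·909² + (18−1)·1210²]/(9+18−2) = 1260000
t = (7530 − 7760)/√[1260000·(1/9 + 1/18)] = -0.502
df = n₁ + n₂ − 2 = 25
p-value = P(T ≤ -0.502) ≈ 0.310
Since p ≈ 0.310 > α = 0.025, fail to reject H0; the evidence is not statistically significant.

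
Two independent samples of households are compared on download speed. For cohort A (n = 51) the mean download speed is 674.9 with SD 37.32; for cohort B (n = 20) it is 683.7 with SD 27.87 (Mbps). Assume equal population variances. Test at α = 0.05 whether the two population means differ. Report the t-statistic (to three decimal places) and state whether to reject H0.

t = -0.954; fail to reject H0

Let group 1 = cohort A, group 2 = cohort B. H0: μ_1 = μ_2; H1: μ_1 ≠ μ_2 (two-sample pooled-variance t-test, two-sided).
s_p² = [(51−1)·37.32² + (20−1)·27.87²]/(51+20−2) = 1223.15
t = (674.9 − 683.7)/√[1223.15·(1/51 + 1/20)] = -0.954
df = n₁ + n₂ − 2 = 69
Two-sided p-value ≈ 0.3436
Since p ≈ 0.3436 > α = 0.05, fail to reject H0; the evidence is not statistically significant.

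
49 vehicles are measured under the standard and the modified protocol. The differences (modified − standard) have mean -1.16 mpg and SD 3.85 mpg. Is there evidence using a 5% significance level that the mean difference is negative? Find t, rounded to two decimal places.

H0: μ_d = 0; H1: μ_d < 0 (paired t-test on the differences, left-tailed).
t = d̄/(s_d/√n) = -1.16/(3.85/√49) = -2.11
df = n − 1 = 48
p-value = P(T ≤ -2.11) ≈ 0.0201
Since p ≈ 0.0201 < α = 0.05, reject H0; the data support H1.

-2.11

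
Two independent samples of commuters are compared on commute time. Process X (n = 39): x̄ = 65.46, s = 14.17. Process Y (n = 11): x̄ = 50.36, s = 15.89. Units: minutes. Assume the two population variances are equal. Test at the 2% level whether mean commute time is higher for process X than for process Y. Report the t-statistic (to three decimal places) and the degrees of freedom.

t = 3.041, df = 48

Let group 1 = process X, group 2 = process Y. H0: μ_1 = μ_2; H1: μ_1 > μ_2 (two-sample pooled-variance t-test, right-tailed).
s_p² = [(39−1)·14.17² + (11−1)·15.89²]/(39+11−2) = 211.56
t = (65.46 − 50.36)/√[211.56·(1/39 + 1/11)] = 3.041
df = n₁ + n₂ − 2 = 48
p-value = P(T ≥ 3.041) ≈ 0.002
Since p ≈ 0.002 < α = 0.02, reject H0; the data support H1.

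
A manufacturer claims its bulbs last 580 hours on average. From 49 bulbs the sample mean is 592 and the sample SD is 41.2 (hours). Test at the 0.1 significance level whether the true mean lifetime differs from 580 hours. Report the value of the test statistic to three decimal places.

H0: μ = 580; H1: μ ≠ 580 (one-sample t-test, two-sided).
t = (x̄ − μ₀)/(s/√n) = (592 − 580)/(41.2/√49) = 2.039
df = n − 1 = 48
Two-sided p-value ≈ 0.0470
Since p ≈ 0.0470 < α = 0.1, reject H0; the evidence is statistically significant.

2.039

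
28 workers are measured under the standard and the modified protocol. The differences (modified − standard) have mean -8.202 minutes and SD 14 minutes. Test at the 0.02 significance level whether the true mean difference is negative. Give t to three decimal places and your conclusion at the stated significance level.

t = -3.100; reject H0

H0: μ_d = 0; H1: μ_d < 0 (paired t-test on the differences, left-tailed).
t = d̄/(s_d/√n) = -8.202/(14/√28) = -3.100
df = n − 1 = 27
p-value = P(T ≤ -3.100) ≈ 0.002
Since p ≈ 0.002 < α = 0.02, reject H0; the evidence is statistically significant.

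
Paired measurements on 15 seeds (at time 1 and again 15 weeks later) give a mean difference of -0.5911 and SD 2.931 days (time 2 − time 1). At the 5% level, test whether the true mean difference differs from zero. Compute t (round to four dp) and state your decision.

t = -0.7811; fail to reject H0

H0: μ_d = 0; H1: μ_d ≠ 0 (paired t-test on the differences, two-sided).
t = d̄/(s_d/√n) = -0.5911/(2.931/√15) = -0.7811
df = n − 1 = 14
Two-sided p-value ≈ 0.448
Since p ≈ 0.448 > α = 0.05, fail to reject H0; the evidence is not statistically significant.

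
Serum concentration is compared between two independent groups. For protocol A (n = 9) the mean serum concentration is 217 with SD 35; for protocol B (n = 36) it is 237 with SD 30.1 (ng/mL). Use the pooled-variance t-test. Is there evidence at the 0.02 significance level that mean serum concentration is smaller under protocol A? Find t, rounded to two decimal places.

Let group 1 = protocol A, group 2 = protocol B. H0: μ_1 = μ_2; H1: μ_1 < μ_2 (two-sample pooled-variance t-test, left-tailed).
s_p² = [(9−1)·35² + (36−1)·30.1²]/(9+36−2) = 965.357
t = (217 − 237)/√[965.357·(1/9 + 1/36)] = -1.73
df = n₁ + n₂ − 2 = 43
p-value = P(T ≤ -1.73) ≈ 0.046
Since p ≈ 0.046 > α = 0.02, fail to reject H0; the evidence is not statistically significant.

-1.73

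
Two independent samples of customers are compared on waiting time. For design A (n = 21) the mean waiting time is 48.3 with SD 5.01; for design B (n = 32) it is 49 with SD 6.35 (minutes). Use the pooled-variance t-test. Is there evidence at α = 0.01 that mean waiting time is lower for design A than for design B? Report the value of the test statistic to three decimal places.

-0.425

Let group 1 = design A, group 2 = design B. H0: μ_1 = μ_2; H1: μ_1 < μ_2 (two-sample pooled-variance t-test, left-tailed).
s_p² = [(21−1)·5.01² + (32−1)·6.35²]/(21+32−2) = 34.3529
t = (48.3 − 49)/√[34.3529·(1/21 + 1/32)] = -0.425
df = n₁ + n₂ − 2 = 51
p-value = P(T ≤ -0.425) ≈ 0.3362
Since p ≈ 0.3362 > α = 0.01, fail to reject H0; the data do not provide sufficient evidence against H0.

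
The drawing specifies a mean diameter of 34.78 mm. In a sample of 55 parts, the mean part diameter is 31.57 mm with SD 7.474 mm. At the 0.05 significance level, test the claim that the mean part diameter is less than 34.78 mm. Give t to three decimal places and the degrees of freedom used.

t = -3.185, df = 54

H0: μ = 34.78; H1: μ < 34.78 (one-sample t-test, left-tailed).
t = (x̄ − μ₀)/(s/√n) = (31.57 − 34.78)/(7.474/√55) = -3.185
df = n − 1 = 54
p-value = P(T ≤ -3.185) ≈ 0.001
Since p ≈ 0.001 < α = 0.05, reject H0; the evidence is statistically significant.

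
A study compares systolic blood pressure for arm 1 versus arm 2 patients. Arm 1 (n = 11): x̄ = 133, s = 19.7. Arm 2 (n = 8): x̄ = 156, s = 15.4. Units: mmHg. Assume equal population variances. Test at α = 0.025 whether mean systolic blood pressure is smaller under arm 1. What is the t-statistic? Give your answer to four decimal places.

-2.7417

Let group 1 = arm 1, group 2 = arm 2. H0: μ_1 = μ_2; H1: μ_1 < μ_2 (two-sample pooled-variance t-test, left-tailed).
s_p² = [(11−1)·19.7² + (8−1)·15.4²]/(11+8−2) = 325.942
t = (133 − 156)/√[325.942·(1/11 + 1/8)] = -2.7417
df = n₁ + n₂ − 2 = 17
p-value = P(T ≤ -2.7417) ≈ 0.007
Since p ≈ 0.007 < α = 0.025, reject H0; the data support H1.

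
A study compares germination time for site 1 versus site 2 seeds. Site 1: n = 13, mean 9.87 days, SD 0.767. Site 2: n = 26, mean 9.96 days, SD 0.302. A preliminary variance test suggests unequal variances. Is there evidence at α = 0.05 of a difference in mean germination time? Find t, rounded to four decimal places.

Let group 1 = site 1, group 2 = site 2. H0: μ_1 = μ_2; H1: μ_1 ≠ μ_2 (Welch's two-sample t-test, two-sided).
t = (x̄_1 − x̄_2)/√(s_1²/n_1 + s_2²/n_2) = (9.87 − 9.96)/√(0.767²/13 + 0.302²/26) = -0.4076
Welch–Satterthwaite df ≈ 13.89
Two-sided p-value ≈ 0.6898
Since p ≈ 0.6898 > α = 0.05, fail to reject H0; the evidence is not statistically significant.

-0.4076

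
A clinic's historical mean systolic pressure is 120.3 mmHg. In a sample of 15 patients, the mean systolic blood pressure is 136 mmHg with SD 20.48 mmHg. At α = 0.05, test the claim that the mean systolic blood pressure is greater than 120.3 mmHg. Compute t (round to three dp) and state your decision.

t = 2.969; reject H0

H0: μ = 120.3; H1: μ > 120.3 (one-sample t-test, right-tailed).
t = (x̄ − μ₀)/(s/√n) = (136 − 120.3)/(20.48/√15) = 2.969
df = n − 1 = 14
p-value = P(T ≥ 2.969) ≈ 0.005
Since p ≈ 0.005 < α = 0.05, reject H0; the data support H1.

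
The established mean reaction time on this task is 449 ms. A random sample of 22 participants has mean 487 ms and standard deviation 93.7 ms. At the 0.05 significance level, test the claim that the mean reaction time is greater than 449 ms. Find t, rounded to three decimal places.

H0: μ = 449; H1: μ > 449 (one-sample t-test, right-tailed).
t = (x̄ − μ₀)/(s/√n) = (487 − 449)/(93.7/√22) = 1.902
df = n − 1 = 21
p-value = P(T ≥ 1.902) ≈ 0.0355
Since p ≈ 0.0355 < α = 0.05, reject H0; the evidence is statistically significant.

1.902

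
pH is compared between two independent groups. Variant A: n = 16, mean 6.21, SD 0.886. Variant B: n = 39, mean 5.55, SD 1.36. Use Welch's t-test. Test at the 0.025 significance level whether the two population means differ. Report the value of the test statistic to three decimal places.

Let group 1 = variant A, group 2 = variant B. H0: μ_1 = μ_2; H1: μ_1 ≠ μ_2 (Welch's two-sample t-test, two-sided).
t = (x̄_1 − x̄_2)/√(s_1²/n_1 + s_2²/n_2) = (6.21 − 5.55)/√(0.886²/16 + 1.36²/39) = 2.125
Welch–Satterthwaite df ≈ 42.38
Two-sided p-value ≈ 0.039
Since p ≈ 0.039 > α = 0.025, fail to reject H0; the evidence is not statistically significant.

2.125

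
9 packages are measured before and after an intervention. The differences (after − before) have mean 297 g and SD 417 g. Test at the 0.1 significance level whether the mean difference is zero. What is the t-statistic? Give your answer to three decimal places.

H0: μ_d = 0; H1: μ_d ≠ 0 (paired t-test on the differences, two-sided).
t = d̄/(s_d/√n) = 297/(417/√9) = 2.137
df = n − 1 = 8
Two-sided p-value ≈ 0.0651
Since p ≈ 0.0651 < α = 0.1, reject H0; the data support H1.

2.137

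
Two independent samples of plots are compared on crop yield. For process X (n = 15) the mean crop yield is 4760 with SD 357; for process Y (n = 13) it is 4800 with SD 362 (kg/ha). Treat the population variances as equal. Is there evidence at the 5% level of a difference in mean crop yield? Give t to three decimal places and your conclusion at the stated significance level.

t = -0.294; fail to reject H0

Let group 1 = process X, group 2 = process Y. H0: μ_1 = μ_2; H1: μ_1 ≠ μ_2 (two-sample pooled-variance t-test, two-sided).
s_p² = [(15−1)·357² + (13−1)·362²]/(15+13−2) = 129108
t = (4760 − 4800)/√[129108·(1/15 + 1/13)] = -0.294
df = n₁ + n₂ − 2 = 26
Two-sided p-value ≈ 0.771
Since p ≈ 0.771 > α = 0.05, fail to reject H0; the data do not provide sufficient evidence against H0.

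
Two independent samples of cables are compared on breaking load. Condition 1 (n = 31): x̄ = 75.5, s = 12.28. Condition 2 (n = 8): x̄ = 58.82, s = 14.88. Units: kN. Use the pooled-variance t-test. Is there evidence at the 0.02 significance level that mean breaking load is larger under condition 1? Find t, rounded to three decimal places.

3.283

Let group 1 = condition 1, group 2 = condition 2. H0: μ_1 = μ_2; H1: μ_1 > μ_2 (two-sample pooled-variance t-test, right-tailed).
s_p² = [(31−1)·12.28² + (8−1)·14.88²]/(31+8−2) = 164.158
t = (75.5 − 58.82)/√[164.158·(1/31 + 1/8)] = 3.283
df = n₁ + n₂ − 2 = 37
p-value = P(T ≥ 3.283) ≈ 0.001
Since p ≈ 0.001 < α = 0.02, reject H0; the evidence is statistically significant.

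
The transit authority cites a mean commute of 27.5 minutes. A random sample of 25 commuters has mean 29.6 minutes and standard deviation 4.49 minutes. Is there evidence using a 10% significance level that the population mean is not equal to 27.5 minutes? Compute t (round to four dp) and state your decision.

t = 2.3385; reject H0

H0: μ = 27.5; H1: μ ≠ 27.5 (one-sample t-test, two-sided).
t = (x̄ − μ₀)/(s/√n) = (29.6 − 27.5)/(4.49/√25) = 2.3385
df = n − 1 = 24
Two-sided p-value ≈ 0.0280
Since p ≈ 0.0280 < α = 0.1, reject H0; the data support H1.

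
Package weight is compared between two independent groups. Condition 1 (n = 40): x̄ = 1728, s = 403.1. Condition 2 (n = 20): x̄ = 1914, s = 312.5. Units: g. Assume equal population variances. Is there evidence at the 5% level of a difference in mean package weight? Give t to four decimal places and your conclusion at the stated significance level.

t = -1.8071; fail to reject H0

Let group 1 = condition 1, group 2 = condition 2. H0: μ_1 = μ_2; H1: μ_1 ≠ μ_2 (two-sample pooled-variance t-test, two-sided).
s_p² = [(40−1)·403.1² + (20−1)·312.5²]/(40+20−2) = 141251
t = (1728 − 1914)/√[141251·(1/40 + 1/20)] = -1.8071
df = n₁ + n₂ − 2 = 58
Two-sided p-value ≈ 0.076
Since p ≈ 0.076 > α = 0.05, fail to reject H0; the data do not provide sufficient evidence against H0.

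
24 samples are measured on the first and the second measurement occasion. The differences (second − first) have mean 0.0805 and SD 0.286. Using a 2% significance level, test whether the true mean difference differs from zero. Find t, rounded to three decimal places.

1.379

H0: μ_d = 0; H1: μ_d ≠ 0 (paired t-test on the differences, two-sided).
t = d̄/(s_d/√n) = 0.0805/(0.286/√24) = 1.379
df = n − 1 = 23
Two-sided p-value ≈ 0.181
Since p ≈ 0.181 > α = 0.02, fail to reject H0; the data do not provide sufficient evidence against H0.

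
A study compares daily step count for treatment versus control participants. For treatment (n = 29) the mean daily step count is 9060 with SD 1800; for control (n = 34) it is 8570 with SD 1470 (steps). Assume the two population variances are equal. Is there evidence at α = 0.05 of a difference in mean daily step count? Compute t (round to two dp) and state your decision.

Let group 1 = treatment, group 2 = control. H0: μ_1 = μ_2; H1: μ_1 ≠ μ_2 (two-sample pooled-variance t-test, two-sided).
s_p² = [(29−1)·1800² + (34−1)·1470²]/(29+34−2) = 2656220
t = (9060 − 8570)/√[2656220·(1/29 + 1/34)] = 1.19
df = n₁ + n₂ − 2 = 61
Two-sided p-value ≈ 0.2389
Since p ≈ 0.2389 > α = 0.05, fail to reject H0; the data do not provide sufficient evidence against H0.

t = 1.19; fail to reject H0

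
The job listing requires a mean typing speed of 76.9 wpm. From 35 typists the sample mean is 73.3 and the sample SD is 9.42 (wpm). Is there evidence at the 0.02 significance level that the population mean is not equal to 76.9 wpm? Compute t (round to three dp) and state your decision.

t = -2.261; fail to reject H0

H0: μ = 76.9; H1: μ ≠ 76.9 (one-sample t-test, two-sided).
t = (x̄ − μ₀)/(s/√n) = (73.3 − 76.9)/(9.42/√35) = -2.261
df = n − 1 = 34
Two-sided p-value ≈ 0.030
Since p ≈ 0.030 > α = 0.02, fail to reject H0; the evidence is not statistically significant.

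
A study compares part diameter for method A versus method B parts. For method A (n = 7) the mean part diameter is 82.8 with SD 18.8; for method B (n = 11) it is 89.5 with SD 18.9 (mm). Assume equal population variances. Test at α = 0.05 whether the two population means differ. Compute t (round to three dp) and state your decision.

Let group 1 = method A, group 2 = method B. H0: μ_1 = μ_2; H1: μ_1 ≠ μ_2 (two-sample pooled-variance t-test, two-sided).
s_p² = [(7−1)·18.8² + (11−1)·18.9²]/(7+11−2) = 355.796
t = (82.8 − 89.5)/√[355.796·(1/7 + 1/11)] = -0.735
df = n₁ + n₂ − 2 = 16
Two-sided p-value ≈ 0.4732
Since p ≈ 0.4732 > α = 0.05, fail to reject H0; the data do not provide sufficient evidence against H0.

t = -0.735; fail to reject H0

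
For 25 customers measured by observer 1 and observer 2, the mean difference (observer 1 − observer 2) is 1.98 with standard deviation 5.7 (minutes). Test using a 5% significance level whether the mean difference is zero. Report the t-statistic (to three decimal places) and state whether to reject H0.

H0: μ_d = 0; H1: μ_d ≠ 0 (paired t-test on the differences, two-sided).
t = d̄/(s_d/√n) = 1.98/(5.7/√25) = 1.737
df = n − 1 = 24
Two-sided p-value ≈ 0.095
Since p ≈ 0.095 > α = 0.05, fail to reject H0; the evidence is not statistically significant.

t = 1.737; fail to reject H0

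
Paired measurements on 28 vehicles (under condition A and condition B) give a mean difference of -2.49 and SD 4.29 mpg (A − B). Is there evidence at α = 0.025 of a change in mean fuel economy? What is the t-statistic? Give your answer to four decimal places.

H0: μ_d = 0; H1: μ_d ≠ 0 (paired t-test on the differences, two-sided).
t = d̄/(s_d/√n) = -2.49/(4.29/√28) = -3.0713
df = n − 1 = 27
Two-sided p-value ≈ 0.005
Since p ≈ 0.005 < α = 0.025, reject H0; the data support H1.

-3.0713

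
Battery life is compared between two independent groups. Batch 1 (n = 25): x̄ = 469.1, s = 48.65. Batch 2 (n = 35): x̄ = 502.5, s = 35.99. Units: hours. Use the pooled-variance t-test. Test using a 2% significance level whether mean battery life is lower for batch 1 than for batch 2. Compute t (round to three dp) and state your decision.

t = -3.059; reject H0

Let group 1 = batch 1, group 2 = batch 2. H0: μ_1 = μ_2; H1: μ_1 < μ_2 (two-sample pooled-variance t-test, left-tailed).
s_p² = [(25−1)·48.65² + (35−1)·35.99²]/(25+35−2) = 1738.68
t = (469.1 − 502.5)/√[1738.68·(1/25 + 1/35)] = -3.059
df = n₁ + n₂ − 2 = 58
p-value = P(T ≤ -3.059) ≈ 0.0017
Since p ≈ 0.0017 < α = 0.02, reject H0; the evidence is statistically significant.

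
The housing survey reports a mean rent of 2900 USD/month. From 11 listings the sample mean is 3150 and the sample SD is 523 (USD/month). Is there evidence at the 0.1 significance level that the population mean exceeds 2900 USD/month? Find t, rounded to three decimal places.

1.585

H0: μ = 2900; H1: μ > 2900 (one-sample t-test, right-tailed).
t = (x̄ − μ₀)/(s/√n) = (3150 − 2900)/(523/√11) = 1.585
df = n − 1 = 10
p-value = P(T ≥ 1.585) ≈ 0.0720
Since p ≈ 0.0720 < α = 0.1, reject H0; the data support H1.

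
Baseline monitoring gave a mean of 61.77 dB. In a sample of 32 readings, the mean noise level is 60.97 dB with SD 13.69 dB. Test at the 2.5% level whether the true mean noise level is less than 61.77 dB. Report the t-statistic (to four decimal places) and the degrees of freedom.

t = -0.3306, df = 31

H0: μ = 61.77; H1: μ < 61.77 (one-sample t-test, left-tailed).
t = (x̄ − μ₀)/(s/√n) = (60.97 − 61.77)/(13.69/√32) = -0.3306
df = n − 1 = 31
p-value = P(T ≤ -0.3306) ≈ 0.372
Since p ≈ 0.372 > α = 0.025, fail to reject H0; the data do not provide sufficient evidence against H0.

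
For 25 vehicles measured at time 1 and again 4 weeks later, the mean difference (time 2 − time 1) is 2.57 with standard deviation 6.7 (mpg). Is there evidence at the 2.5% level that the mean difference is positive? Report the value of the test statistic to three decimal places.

H0: μ_d = 0; H1: μ_d > 0 (paired t-test on the differences, right-tailed).
t = d̄/(s_d/√n) = 2.57/(6.7/√25) = 1.918
df = n − 1 = 24
p-value = P(T ≥ 1.918) ≈ 0.034
Since p ≈ 0.034 > α = 0.025, fail to reject H0; the evidence is not statistically significant.

1.918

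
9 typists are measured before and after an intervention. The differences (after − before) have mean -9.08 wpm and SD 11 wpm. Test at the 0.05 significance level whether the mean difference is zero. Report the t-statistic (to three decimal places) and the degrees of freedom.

H0: μ_d = 0; H1: μ_d ≠ 0 (paired t-test on the differences, two-sided).
t = d̄/(s_d/√n) = -9.08/(11/√9) = -2.476
df = n − 1 = 8
Two-sided p-value ≈ 0.038
Since p ≈ 0.038 < α = 0.05, reject H0; the evidence is statistically significant.

t = -2.476, df = 8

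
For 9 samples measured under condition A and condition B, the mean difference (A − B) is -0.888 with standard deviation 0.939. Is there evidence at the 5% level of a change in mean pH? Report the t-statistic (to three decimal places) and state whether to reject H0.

H0: μ_d = 0; H1: μ_d ≠ 0 (paired t-test on the differences, two-sided).
t = d̄/(s_d/√n) = -0.888/(0.939/√9) = -2.837
df = n − 1 = 8
Two-sided p-value ≈ 0.022
Since p ≈ 0.022 < α = 0.05, reject H0; the evidence is statistically significant.

t = -2.837; reject H0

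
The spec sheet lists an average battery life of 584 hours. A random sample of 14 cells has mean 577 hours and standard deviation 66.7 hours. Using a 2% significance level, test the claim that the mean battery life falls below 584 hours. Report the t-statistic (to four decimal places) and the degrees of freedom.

t = -0.3927, df = 13

H0: μ = 584; H1: μ < 584 (one-sample t-test, left-tailed).
t = (x̄ − μ₀)/(s/√n) = (577 − 584)/(66.7/√14) = -0.3927
df = n − 1 = 13
p-value = P(T ≤ -0.3927) ≈ 0.350
Since p ≈ 0.350 > α = 0.02, fail to reject H0; the data do not provide sufficient evidence against H0.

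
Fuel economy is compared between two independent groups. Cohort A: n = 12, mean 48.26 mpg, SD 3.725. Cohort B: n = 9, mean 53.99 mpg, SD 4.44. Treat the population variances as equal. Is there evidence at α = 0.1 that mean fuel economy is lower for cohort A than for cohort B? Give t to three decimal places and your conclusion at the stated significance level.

t = -3.215; reject H0

Let group 1 = cohort A, group 2 = cohort B. H0: μ_1 = μ_2; H1: μ_1 < μ_2 (two-sample pooled-variance t-test, left-tailed).
s_p² = [(12−1)·3.725² + (9−1)·4.44²]/(12+9−2) = 16.3337
t = (48.26 − 53.99)/√[16.3337·(1/12 + 1/9)] = -3.215
df = n₁ + n₂ − 2 = 19
p-value = P(T ≤ -3.215) ≈ 0.002
Since p ≈ 0.002 < α = 0.1, reject H0; the evidence is statistically significant.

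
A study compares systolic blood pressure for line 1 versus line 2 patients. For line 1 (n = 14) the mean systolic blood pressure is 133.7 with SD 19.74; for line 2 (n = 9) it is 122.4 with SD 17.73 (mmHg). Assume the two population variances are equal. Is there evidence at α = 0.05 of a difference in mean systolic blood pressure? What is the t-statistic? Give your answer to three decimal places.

1.392

Let group 1 = line 1, group 2 = line 2. H0: μ_1 = μ_2; H1: μ_1 ≠ μ_2 (two-sample pooled-variance t-test, two-sided).
s_p² = [(14−1)·19.74² + (9−1)·17.73²]/(14+9−2) = 360.976
t = (133.7 − 122.4)/√[360.976·(1/14 + 1/9)] = 1.392
df = n₁ + n₂ − 2 = 21
Two-sided p-value ≈ 0.178
Since p ≈ 0.178 > α = 0.05, fail to reject H0; the data do not provide sufficient evidence against H0.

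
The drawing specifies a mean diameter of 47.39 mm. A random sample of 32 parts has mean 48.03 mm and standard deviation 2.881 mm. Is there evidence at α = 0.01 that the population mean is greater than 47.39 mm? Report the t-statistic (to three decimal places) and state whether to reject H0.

H0: μ = 47.39; H1: μ > 47.39 (one-sample t-test, right-tailed).
t = (x̄ − μ₀)/(s/√n) = (48.03 − 47.39)/(2.881/√32) = 1.257
df = n − 1 = 31
p-value = P(T ≥ 1.257) ≈ 0.1091
Since p ≈ 0.1091 > α = 0.01, fail to reject H0; the data do not provide sufficient evidence against H0.

t = 1.257; fail to reject H0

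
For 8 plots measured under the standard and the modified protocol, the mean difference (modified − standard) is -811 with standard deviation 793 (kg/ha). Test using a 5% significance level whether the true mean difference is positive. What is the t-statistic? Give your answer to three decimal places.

H0: μ_d = 0; H1: μ_d > 0 (paired t-test on the differences, right-tailed).
t = d̄/(s_d/√n) = -811/(793/√8) = -2.893
df = n − 1 = 7
p-value = P(T ≥ -2.893) ≈ 0.988
Since p ≈ 0.988 > α = 0.05, fail to reject H0; the evidence is not statistically significant.

-2.893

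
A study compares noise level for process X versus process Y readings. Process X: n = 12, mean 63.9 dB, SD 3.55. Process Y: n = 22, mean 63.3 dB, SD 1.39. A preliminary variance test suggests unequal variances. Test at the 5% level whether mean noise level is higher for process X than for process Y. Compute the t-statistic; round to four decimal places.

0.5624

Let group 1 = process X, group 2 = process Y. H0: μ_1 = μ_2; H1: μ_1 > μ_2 (Welch's two-sample t-test, right-tailed).
t = (x̄_1 − x̄_2)/√(s_1²/n_1 + s_2²/n_2) = (63.9 − 63.3)/√(3.55²/12 + 1.39²/22) = 0.5624
Welch–Satterthwaite df ≈ 12.87
p-value = P(T ≥ 0.5624) ≈ 0.2917
Since p ≈ 0.2917 > α = 0.05, fail to reject H0; the data do not provide sufficient evidence against H0.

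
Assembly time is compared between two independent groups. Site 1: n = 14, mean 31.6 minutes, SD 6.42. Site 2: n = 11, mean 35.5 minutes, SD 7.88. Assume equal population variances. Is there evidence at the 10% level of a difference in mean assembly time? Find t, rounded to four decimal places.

Let group 1 = site 1, group 2 = site 2. H0: μ_1 = μ_2; H1: μ_1 ≠ μ_2 (two-sample pooled-variance t-test, two-sided).
s_p² = [(14−1)·6.42² + (11−1)·7.88²]/(14+11−2) = 50.2938
t = (31.6 − 35.5)/√[50.2938·(1/14 + 1/11)] = -1.3649
df = n₁ + n₂ − 2 = 23
Two-sided p-value ≈ 0.185
Since p ≈ 0.185 > α = 0.1, fail to reject H0; the data do not provide sufficient evidence against H0.

-1.3649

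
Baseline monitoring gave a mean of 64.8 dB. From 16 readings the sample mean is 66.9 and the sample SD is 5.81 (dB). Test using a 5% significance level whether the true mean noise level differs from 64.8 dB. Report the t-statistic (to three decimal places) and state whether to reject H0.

H0: μ = 64.8; H1: μ ≠ 64.8 (one-sample t-test, two-sided).
t = (x̄ − μ₀)/(s/√n) = (66.9 − 64.8)/(5.81/√16) = 1.446
df = n − 1 = 15
Two-sided p-value ≈ 0.169
Since p ≈ 0.169 > α = 0.05, fail to reject H0; the data do not provide sufficient evidence against H0.

t = 1.446; fail to reject H0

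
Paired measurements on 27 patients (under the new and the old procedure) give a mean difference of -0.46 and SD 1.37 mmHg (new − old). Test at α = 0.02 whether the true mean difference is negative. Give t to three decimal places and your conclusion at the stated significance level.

H0: μ_d = 0; H1: μ_d < 0 (paired t-test on the differences, left-tailed).
t = d̄/(s_d/√n) = -0.46/(1.37/√27) = -1.745
df = n − 1 = 26
p-value = P(T ≤ -1.745) ≈ 0.046
Since p ≈ 0.046 > α = 0.02, fail to reject H0; the data do not provide sufficient evidence against H0.

t = -1.745; fail to reject H0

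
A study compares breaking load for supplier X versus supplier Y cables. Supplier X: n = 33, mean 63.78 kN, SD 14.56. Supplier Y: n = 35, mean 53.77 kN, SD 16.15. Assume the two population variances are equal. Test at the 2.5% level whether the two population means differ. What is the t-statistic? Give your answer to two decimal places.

Let group 1 = supplier X, group 2 = supplier Y. H0: μ_1 = μ_2; H1: μ_1 ≠ μ_2 (two-sample pooled-variance t-test, two-sided).
s_p² = [(33−1)·14.56² + (35−1)·16.15²]/(33+35−2) = 237.148
t = (63.78 − 53.77)/√[237.148·(1/33 + 1/35)] = 2.68
df = n₁ + n₂ − 2 = 66
Two-sided p-value ≈ 0.009
Since p ≈ 0.009 < α = 0.025, reject H0; the data support H1.

2.68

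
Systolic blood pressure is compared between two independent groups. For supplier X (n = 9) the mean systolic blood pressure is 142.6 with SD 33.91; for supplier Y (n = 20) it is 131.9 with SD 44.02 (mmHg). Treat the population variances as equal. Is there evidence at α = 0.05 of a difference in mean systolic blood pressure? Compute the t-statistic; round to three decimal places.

0.646

Let group 1 = supplier X, group 2 = supplier Y. H0: μ_1 = μ_2; H1: μ_1 ≠ μ_2 (two-sample pooled-variance t-test, two-sided).
s_p² = [(9−1)·33.91² + (20−1)·44.02²]/(9+20−2) = 1704.32
t = (142.6 − 131.9)/√[1704.32·(1/9 + 1/20)] = 0.646
df = n₁ + n₂ − 2 = 27
Two-sided p-value ≈ 0.5239
Since p ≈ 0.5239 > α = 0.05, fail to reject H0; the evidence is not statistically significant.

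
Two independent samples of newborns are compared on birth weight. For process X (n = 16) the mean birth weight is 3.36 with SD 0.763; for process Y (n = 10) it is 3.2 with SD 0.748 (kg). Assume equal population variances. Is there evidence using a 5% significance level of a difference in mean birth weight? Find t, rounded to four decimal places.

0.5240

Let group 1 = process X, group 2 = process Y. H0: μ_1 = μ_2; H1: μ_1 ≠ μ_2 (two-sample pooled-variance t-test, two-sided).
s_p² = [(16−1)·0.763² + (10−1)·0.748²]/(16+10−2) = 0.57367
t = (3.36 − 3.2)/√[0.57367·(1/16 + 1/10)] = 0.5240
df = n₁ + n₂ − 2 = 24
Two-sided p-value ≈ 0.605
Since p ≈ 0.605 > α = 0.05, fail to reject H0; the data do not provide sufficient evidence against H0.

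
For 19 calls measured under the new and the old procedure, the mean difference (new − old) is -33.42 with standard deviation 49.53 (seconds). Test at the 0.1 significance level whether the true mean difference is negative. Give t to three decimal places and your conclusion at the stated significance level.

t = -2.941; reject H0

H0: μ_d = 0; H1: μ_d < 0 (paired t-test on the differences, left-tailed).
t = d̄/(s_d/√n) = -33.42/(49.53/√19) = -2.941
df = n − 1 = 18
p-value = P(T ≤ -2.941) ≈ 0.004
Since p ≈ 0.004 < α = 0.1, reject H0; the evidence is statistically significant.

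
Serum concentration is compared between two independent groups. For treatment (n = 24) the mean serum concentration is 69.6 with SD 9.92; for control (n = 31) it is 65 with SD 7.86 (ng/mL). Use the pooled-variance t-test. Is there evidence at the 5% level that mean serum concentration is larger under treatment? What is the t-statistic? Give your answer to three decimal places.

1.920

Let group 1 = treatment, group 2 = control. H0: μ_1 = μ_2; H1: μ_1 > μ_2 (two-sample pooled-variance t-test, right-tailed).
s_p² = [(24−1)·9.92² + (31−1)·7.86²]/(24+31−2) = 77.6742
t = (69.6 − 65)/√[77.6742·(1/24 + 1/31)] = 1.920
df = n₁ + n₂ − 2 = 53
p-value = P(T ≥ 1.920) ≈ 0.0301
Since p ≈ 0.0301 < α = 0.05, reject H0; the data support H1.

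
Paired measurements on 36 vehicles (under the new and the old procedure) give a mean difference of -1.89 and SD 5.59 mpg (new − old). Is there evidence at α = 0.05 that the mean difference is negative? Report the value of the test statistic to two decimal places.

-2.03

H0: μ_d = 0; H1: μ_d < 0 (paired t-test on the differences, left-tailed).
t = d̄/(s_d/√n) = -1.89/(5.59/√36) = -2.03
df = n − 1 = 35
p-value = P(T ≤ -2.03) ≈ 0.0251
Since p ≈ 0.0251 < α = 0.05, reject H0; the evidence is statistically significant.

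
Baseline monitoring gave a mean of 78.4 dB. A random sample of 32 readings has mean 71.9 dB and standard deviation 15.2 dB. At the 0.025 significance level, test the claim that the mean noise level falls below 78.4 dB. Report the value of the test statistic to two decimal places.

-2.42

H0: μ = 78.4; H1: μ < 78.4 (one-sample t-test, left-tailed).
t = (x̄ − μ₀)/(s/√n) = (71.9 − 78.4)/(15.2/√32) = -2.42
df = n − 1 = 31
p-value = P(T ≤ -2.42) ≈ 0.0108
Since p ≈ 0.0108 < α = 0.025, reject H0; the data support H1.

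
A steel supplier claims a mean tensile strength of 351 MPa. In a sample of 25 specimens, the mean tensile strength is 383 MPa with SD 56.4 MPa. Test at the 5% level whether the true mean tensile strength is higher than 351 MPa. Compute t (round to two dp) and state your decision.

t = 2.84; reject H0

H0: μ = 351; H1: μ > 351 (one-sample t-test, right-tailed).
t = (x̄ − μ₀)/(s/√n) = (383 − 351)/(56.4/√25) = 2.84
df = n − 1 = 24
p-value = P(T ≥ 2.84) ≈ 0.0046
Since p ≈ 0.0046 < α = 0.05, reject H0; the data support H1.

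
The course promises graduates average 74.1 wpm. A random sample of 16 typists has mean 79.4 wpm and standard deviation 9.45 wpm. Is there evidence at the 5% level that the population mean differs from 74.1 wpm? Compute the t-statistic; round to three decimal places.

2.243

H0: μ = 74.1; H1: μ ≠ 74.1 (one-sample t-test, two-sided).
t = (x̄ − μ₀)/(s/√n) = (79.4 − 74.1)/(9.45/√16) = 2.243
df = n − 1 = 15
Two-sided p-value ≈ 0.040
Since p ≈ 0.040 < α = 0.05, reject H0; the data support H1.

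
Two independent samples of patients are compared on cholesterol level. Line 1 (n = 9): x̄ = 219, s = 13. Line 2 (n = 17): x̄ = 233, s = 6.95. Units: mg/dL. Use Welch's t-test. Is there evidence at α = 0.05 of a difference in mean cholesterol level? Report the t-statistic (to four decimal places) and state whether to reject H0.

Let group 1 = line 1, group 2 = line 2. H0: μ_1 = μ_2; H1: μ_1 ≠ μ_2 (Welch's two-sample t-test, two-sided).
t = (x̄_1 − x̄_2)/√(s_1²/n_1 + s_2²/n_2) = (219 − 233)/√(13²/9 + 6.95²/17) = -3.0110
Welch–Satterthwaite df ≈ 10.48
Two-sided p-value ≈ 0.012
Since p ≈ 0.012 < α = 0.05, reject H0; the data support H1.

t = -3.0110; reject H0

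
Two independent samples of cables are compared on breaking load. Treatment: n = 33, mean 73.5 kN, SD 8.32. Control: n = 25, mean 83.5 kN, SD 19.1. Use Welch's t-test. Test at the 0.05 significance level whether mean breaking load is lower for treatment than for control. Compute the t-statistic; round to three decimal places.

-2.448

Let group 1 = treatment, group 2 = control. H0: μ_1 = μ_2; H1: μ_1 < μ_2 (Welch's two-sample t-test, left-tailed).
t = (x̄_1 − x̄_2)/√(s_1²/n_1 + s_2²/n_2) = (73.5 − 83.5)/√(8.32²/33 + 19.1²/25) = -2.448
Welch–Satterthwaite df ≈ 30.92
p-value = P(T ≤ -2.448) ≈ 0.010
Since p ≈ 0.010 < α = 0.05, reject H0; the data support H1.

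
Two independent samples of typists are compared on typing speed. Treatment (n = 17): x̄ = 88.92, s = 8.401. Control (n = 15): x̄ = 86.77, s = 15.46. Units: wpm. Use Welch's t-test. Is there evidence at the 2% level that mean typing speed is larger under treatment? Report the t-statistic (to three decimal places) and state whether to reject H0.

t = 0.480; fail to reject H0

Let group 1 = treatment, group 2 = control. H0: μ_1 = μ_2; H1: μ_1 > μ_2 (Welch's two-sample t-test, right-tailed).
t = (x̄_1 − x̄_2)/√(s_1²/n_1 + s_2²/n_2) = (88.92 − 86.77)/√(8.401²/17 + 15.46²/15) = 0.480
Welch–Satterthwaite df ≈ 21.00
p-value = P(T ≥ 0.480) ≈ 0.3182
Since p ≈ 0.3182 > α = 0.02, fail to reject H0; the data do not provide sufficient evidence against H0.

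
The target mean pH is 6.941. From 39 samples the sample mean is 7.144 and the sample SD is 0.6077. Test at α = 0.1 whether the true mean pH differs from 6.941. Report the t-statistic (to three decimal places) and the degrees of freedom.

t = 2.086, df = 38

H0: μ = 6.941; H1: μ ≠ 6.941 (one-sample t-test, two-sided).
t = (x̄ − μ₀)/(s/√n) = (7.144 − 6.941)/(0.6077/√39) = 2.086
df = n − 1 = 38
Two-sided p-value ≈ 0.044
Since p ≈ 0.044 < α = 0.1, reject H0; the data support H1.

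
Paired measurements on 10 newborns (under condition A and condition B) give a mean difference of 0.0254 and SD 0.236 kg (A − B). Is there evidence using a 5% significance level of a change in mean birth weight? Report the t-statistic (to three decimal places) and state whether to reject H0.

H0: μ_d = 0; H1: μ_d ≠ 0 (paired t-test on the differences, two-sided).
t = d̄/(s_d/√n) = 0.0254/(0.236/√10) = 0.340
df = n − 1 = 9
Two-sided p-value ≈ 0.7414
Since p ≈ 0.7414 > α = 0.05, fail to reject H0; the data do not provide sufficient evidence against H0.

t = 0.340; fail to reject H0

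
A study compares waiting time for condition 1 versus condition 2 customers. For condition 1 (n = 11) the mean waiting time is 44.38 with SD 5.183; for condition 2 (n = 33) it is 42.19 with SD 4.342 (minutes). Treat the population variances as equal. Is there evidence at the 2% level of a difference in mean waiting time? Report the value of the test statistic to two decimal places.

Let group 1 = condition 1, group 2 = condition 2. H0: μ_1 = μ_2; H1: μ_1 ≠ μ_2 (two-sample pooled-variance t-test, two-sided).
s_p² = [(11−1)·5.183² + (33−1)·4.342²]/(11+33−2) = 20.7602
t = (44.38 − 42.19)/√[20.7602·(1/11 + 1/33)] = 1.38
df = n₁ + n₂ − 2 = 42
Two-sided p-value ≈ 0.1747
Since p ≈ 0.1747 > α = 0.02, fail to reject H0; the data do not provide sufficient evidence against H0.

1.38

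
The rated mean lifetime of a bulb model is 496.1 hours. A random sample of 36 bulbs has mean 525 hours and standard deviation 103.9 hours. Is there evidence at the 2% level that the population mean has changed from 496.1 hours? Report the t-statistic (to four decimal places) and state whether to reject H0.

t = 1.6689; fail to reject H0

H0: μ = 496.1; H1: μ ≠ 496.1 (one-sample t-test, two-sided).
t = (x̄ − μ₀)/(s/√n) = (525 − 496.1)/(103.9/√36) = 1.6689
df = n − 1 = 35
Two-sided p-value ≈ 0.1041
Since p ≈ 0.1041 > α = 0.02, fail to reject H0; the evidence is not statistically significant.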